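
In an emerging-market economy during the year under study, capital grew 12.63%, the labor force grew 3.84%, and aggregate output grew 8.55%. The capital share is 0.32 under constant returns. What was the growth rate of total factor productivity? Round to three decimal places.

Labor's share = 1 − 0.32 = 0.68.
Capital: 0.32 × 12.63 = 4.0416 pp.
The labor force: 0.68 × 3.84 = 2.6112 pp.
TFP growth = 8.55 − 6.6528 = 1.8972%.

1.897%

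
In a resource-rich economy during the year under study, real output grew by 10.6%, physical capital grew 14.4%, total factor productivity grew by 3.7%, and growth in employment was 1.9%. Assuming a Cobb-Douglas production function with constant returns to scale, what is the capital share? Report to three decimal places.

0.400

gY = gA + α·gK + (1−α)·gL, so gY − gA − gL = α(gK − gL).
10.6 − 3.7 − 1.9 = α × (14.4 − 1.9).
5 = 12.5 α, so α = 0.4.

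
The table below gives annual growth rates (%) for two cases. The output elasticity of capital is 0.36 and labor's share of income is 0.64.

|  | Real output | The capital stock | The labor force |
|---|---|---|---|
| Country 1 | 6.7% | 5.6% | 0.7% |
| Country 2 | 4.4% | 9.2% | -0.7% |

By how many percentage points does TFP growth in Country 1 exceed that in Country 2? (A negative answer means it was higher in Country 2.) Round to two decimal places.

2.70 percentage points

Labor's share = 1 − 0.36 = 0.64.
Country 1: TFP = 6.7 − 2.016 − 0.448 = 4.236%.
Country 2: TFP = 4.4 − 3.312 + 0.448 = 1.536%.
Difference = 4.236 − (1.536) = 2.7 pp.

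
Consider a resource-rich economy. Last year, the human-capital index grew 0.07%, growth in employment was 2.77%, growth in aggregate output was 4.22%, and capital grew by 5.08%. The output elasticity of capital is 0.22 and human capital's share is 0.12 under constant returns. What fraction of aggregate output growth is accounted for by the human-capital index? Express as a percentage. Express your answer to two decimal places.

The human-capital index contributed 0.12 × 0.07 = 0.0084 pp.
Share of growth = 0.0084 / 4.22 × 100 = 0.1991%.

The human-capital index accounted for 0.20% of growth.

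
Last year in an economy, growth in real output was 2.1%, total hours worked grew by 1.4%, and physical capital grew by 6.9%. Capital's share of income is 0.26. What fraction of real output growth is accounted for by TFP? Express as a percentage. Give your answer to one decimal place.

TFP accounted for -34.8% of growth.

Labor's share = 1 − 0.26 = 0.74.
Physical capital: 0.26 × 6.9 = 1.794 pp.
Total hours worked: 0.74 × 1.4 = 1.036 pp.
TFP growth = 2.1 − 2.83 = -0.73%.
TFP share of growth = -0.73 / 2.1 × 100 = -34.762%.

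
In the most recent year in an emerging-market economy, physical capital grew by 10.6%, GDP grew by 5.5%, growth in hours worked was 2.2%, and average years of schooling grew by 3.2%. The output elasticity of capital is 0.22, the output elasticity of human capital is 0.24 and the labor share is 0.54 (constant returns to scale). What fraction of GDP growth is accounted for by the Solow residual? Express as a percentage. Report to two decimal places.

22.04%

Labor's share = 1 − 0.22 − 0.24 = 0.54.
Physical capital: 0.22 × 10.6 = 2.332 pp.
Average years of schooling: 0.24 × 3.2 = 0.768 pp.
Hours worked: 0.54 × 2.2 = 1.188 pp.
TFP growth = 5.5 − 4.288 = 1.212%.
TFP share of growth = 1.212 / 5.5 × 100 = 22.0364%.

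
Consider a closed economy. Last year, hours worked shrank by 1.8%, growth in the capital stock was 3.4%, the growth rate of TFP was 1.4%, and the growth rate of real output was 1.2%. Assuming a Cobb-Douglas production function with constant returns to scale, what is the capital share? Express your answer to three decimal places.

gY = gA + α·gK + (1−α)·gL, so gY − gA − gL = α(gK − gL).
1.2 − 1.4 + 1.8 = α × (3.4 − (-1.8)).
1.6 = 5.2 α, so α = 0.30769.

The capital share is 0.308.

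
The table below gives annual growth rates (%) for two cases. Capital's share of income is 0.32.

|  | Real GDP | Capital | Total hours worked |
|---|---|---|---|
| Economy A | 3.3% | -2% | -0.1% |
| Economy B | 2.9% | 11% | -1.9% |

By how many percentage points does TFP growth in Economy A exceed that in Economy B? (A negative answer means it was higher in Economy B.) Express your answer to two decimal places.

Labor's share = 1 − 0.32 = 0.68.
Economy A: TFP = 3.3 + 0.64 + 0.068 = 4.008%.
Economy B: TFP = 2.9 − 3.52 + 1.292 = 0.672%.
Difference = 4.008 − (0.672) = 3.336 pp.

3.34 percentage points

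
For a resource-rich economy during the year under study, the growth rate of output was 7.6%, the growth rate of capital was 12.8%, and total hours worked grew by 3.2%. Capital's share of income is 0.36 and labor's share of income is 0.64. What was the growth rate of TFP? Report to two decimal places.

Labor's share = 1 − 0.36 = 0.64.
Capital: 0.36 × 12.8 = 4.608 pp.
Total hours worked: 0.64 × 3.2 = 2.048 pp.
TFP growth = 7.6 − 6.656 = 0.944%.

0.94%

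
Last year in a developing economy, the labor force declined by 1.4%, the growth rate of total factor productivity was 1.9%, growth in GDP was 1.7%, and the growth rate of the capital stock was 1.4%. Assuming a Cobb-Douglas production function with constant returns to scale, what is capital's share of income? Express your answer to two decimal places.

gY = gA + α·gK + (1−α)·gL, so gY − gA − gL = α(gK − gL).
1.7 − 1.9 + 1.4 = α × (1.4 − (-1.4)).
1.2 = 2.8 α, so α = 0.4286.

α = 0.43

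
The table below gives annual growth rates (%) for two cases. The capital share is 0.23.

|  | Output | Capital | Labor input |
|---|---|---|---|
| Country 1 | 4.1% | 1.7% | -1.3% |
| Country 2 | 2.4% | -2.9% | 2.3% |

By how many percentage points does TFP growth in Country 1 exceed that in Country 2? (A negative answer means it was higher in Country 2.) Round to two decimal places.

3.41 percentage points

Labor's share = 1 − 0.23 = 0.77.
Country 1: TFP = 4.1 − 0.391 + 1.001 = 4.71%.
Country 2: TFP = 2.4 + 0.667 − 1.771 = 1.296%.
Difference = 4.71 − (1.296) = 3.414 pp.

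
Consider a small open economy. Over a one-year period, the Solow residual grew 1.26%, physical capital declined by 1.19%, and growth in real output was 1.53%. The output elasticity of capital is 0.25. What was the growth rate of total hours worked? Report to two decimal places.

Labor's share = 1 − 0.25 = 0.75.
gY = gA + 0.25×(-1.19) + 0.75×g.
0.75×g = 1.53 − 1.26 + 0.2975 = 0.5675.
g = 0.5675 / 0.75 = 0.7567%.

0.76%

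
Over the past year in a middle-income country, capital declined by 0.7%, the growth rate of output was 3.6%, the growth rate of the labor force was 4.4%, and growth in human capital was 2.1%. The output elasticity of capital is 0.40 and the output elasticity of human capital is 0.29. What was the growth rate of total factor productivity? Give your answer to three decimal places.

Labor's share = 1 − 0.4 − 0.29 = 0.31.
Capital: 0.4 × (-0.7) = -0.28 pp.
Human capital: 0.29 × 2.1 = 0.609 pp.
The labor force: 0.31 × 4.4 = 1.364 pp.
TFP growth = 3.6 − 1.693 = 1.907%.

1.907%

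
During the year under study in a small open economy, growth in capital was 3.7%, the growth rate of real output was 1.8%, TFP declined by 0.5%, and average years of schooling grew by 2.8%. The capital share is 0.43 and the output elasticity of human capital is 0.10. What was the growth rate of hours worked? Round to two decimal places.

0.91%

Labor's share = 1 − 0.43 − 0.1 = 0.47.
gY = gA + 0.43×3.7 + 0.1×2.8 + 0.47×g.
0.47×g = 1.8 + 0.5 − 1.871 = 0.429.
g = 0.429 / 0.47 = 0.9128%.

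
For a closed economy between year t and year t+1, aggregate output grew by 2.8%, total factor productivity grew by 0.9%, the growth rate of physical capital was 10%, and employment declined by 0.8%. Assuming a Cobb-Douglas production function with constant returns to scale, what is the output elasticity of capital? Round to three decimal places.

gY = gA + α·gK + (1−α)·gL, so gY − gA − gL = α(gK − gL).
2.8 − 0.9 + 0.8 = α × (10 − (-0.8)).
2.7 = 10.8 α, so α = 0.25.

α = 0.250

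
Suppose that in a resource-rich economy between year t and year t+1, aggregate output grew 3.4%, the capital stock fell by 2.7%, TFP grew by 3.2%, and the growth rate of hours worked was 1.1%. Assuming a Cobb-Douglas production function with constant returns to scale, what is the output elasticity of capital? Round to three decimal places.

0.237

gY = gA + α·gK + (1−α)·gL, so gY − gA − gL = α(gK − gL).
3.4 − 3.2 − 1.1 = α × (-2.7 − 1.1).
-0.9 = -3.8 α, so α = 0.23684.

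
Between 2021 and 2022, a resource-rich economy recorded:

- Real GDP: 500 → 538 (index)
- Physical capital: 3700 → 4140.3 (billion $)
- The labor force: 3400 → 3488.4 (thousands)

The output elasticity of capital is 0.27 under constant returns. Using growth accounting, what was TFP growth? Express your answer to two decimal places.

Real GDP growth = (538 − 500) / 500 = 7.6%.
Physical capital growth = (4140.3 − 3700) / 3700 = 11.9%.
The labor force growth = (3488.4 − 3400) / 3400 = 2.6%.
Labor's share = 1 − 0.27 = 0.73.
Physical capital: 0.27 × 11.9 = 3.213 pp.
The labor force: 0.73 × 2.6 = 1.898 pp.
TFP growth = 7.6 − 5.111 = 2.489%.

2.49%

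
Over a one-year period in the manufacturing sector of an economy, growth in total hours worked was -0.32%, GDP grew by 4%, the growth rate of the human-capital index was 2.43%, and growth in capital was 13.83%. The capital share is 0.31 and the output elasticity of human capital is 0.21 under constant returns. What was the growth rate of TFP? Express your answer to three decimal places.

Labor's share = 1 − 0.31 − 0.21 = 0.48.
Capital: 0.31 × 13.83 = 4.2873 pp.
The human-capital index: 0.21 × 2.43 = 0.5103 pp.
Total hours worked: 0.48 × (-0.32) = -0.1536 pp.
TFP growth = 4 − 4.644 = -0.644%.

-0.644%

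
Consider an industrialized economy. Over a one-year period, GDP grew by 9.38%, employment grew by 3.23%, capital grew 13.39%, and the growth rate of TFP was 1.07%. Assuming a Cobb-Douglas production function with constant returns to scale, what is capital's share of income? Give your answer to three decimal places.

gY = gA + α·gK + (1−α)·gL, so gY − gA − gL = α(gK − gL).
9.38 − 1.07 − 3.23 = α × (13.39 − 3.23).
5.08 = 10.16 α, so α = 0.5.

Capital's share of income is 0.500.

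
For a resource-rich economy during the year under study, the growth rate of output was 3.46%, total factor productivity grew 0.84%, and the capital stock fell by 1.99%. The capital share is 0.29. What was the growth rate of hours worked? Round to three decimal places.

4.503%

Labor's share = 1 − 0.29 = 0.71.
gY = gA + 0.29×(-1.99) + 0.71×g.
0.71×g = 3.46 − 0.84 + 0.5771 = 3.1971.
g = 3.1971 / 0.71 = 4.50296%.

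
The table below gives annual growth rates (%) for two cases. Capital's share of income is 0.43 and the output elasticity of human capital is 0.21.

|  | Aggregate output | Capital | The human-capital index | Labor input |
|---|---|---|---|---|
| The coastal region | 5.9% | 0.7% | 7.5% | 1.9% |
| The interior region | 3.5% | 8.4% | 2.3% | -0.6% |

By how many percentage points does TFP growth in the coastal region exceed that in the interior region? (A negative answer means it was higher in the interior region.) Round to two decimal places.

3.72 percentage points

Labor's share = 1 − 0.43 − 0.21 = 0.36.
The coastal region: TFP = 5.9 − 0.301 − 1.575 − 0.684 = 3.34%.
The interior region: TFP = 3.5 − 3.612 − 0.483 + 0.216 = -0.379%.
Difference = 3.34 − (-0.379) = 3.719 pp.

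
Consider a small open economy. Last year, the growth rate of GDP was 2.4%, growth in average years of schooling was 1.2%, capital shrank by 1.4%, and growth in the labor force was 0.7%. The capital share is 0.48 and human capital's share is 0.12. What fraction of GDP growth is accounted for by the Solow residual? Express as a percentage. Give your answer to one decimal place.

Labor's share = 1 − 0.48 − 0.12 = 0.4.
Capital: 0.48 × (-1.4) = -0.672 pp.
Average years of schooling: 0.12 × 1.2 = 0.144 pp.
The labor force: 0.4 × 0.7 = 0.28 pp.
TFP growth = 2.4 + 0.248 = 2.648%.
TFP share of growth = 2.648 / 2.4 × 100 = 110.333%.

The Solow residual accounted for 110.3% of growth.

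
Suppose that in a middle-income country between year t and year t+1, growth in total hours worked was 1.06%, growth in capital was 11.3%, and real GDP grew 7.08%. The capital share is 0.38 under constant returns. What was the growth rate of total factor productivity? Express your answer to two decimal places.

2.13%

Labor's share = 1 − 0.38 = 0.62.
Capital: 0.38 × 11.3 = 4.294 pp.
Total hours worked: 0.62 × 1.06 = 0.6572 pp.
TFP growth = 7.08 − 4.9512 = 2.1288%.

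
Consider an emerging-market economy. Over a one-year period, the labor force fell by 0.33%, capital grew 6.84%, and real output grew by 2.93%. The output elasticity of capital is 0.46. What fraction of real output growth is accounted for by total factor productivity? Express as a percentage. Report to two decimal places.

Labor's share = 1 − 0.46 = 0.54.
Capital: 0.46 × 6.84 = 3.1464 pp.
The labor force: 0.54 × (-0.33) = -0.1782 pp.
TFP growth = 2.93 − 2.9682 = -0.0382%.
TFP share of growth = -0.0382 / 2.93 × 100 = -1.3038%.

-1.30%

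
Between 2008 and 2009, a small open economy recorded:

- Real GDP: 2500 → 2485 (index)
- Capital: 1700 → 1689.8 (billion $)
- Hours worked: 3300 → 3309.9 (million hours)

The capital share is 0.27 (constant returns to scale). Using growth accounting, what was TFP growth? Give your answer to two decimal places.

Real GDP growth = (2485 − 2500) / 2500 = -0.6%.
Capital growth = (1689.8 − 1700) / 1700 = -0.6%.
Hours worked growth = (3309.9 − 3300) / 3300 = 0.3%.
Labor's share = 1 − 0.27 = 0.73.
Capital: 0.27 × (-0.6) = -0.162 pp.
Hours worked: 0.73 × 0.3 = 0.219 pp.
TFP growth = -0.6 − 0.057 = -0.657%.

-0.66%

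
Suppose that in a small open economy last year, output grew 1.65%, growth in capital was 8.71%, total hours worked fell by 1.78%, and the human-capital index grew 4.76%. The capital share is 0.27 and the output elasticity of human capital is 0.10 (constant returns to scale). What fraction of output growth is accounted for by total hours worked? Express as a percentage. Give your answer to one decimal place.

Labor's share = 1 − 0.27 − 0.1 = 0.63.
Total hours worked contributed 0.63 × (-1.78) = -1.1214 pp.
Share of growth = -1.1214 / 1.65 × 100 = -67.964%.

-68.0%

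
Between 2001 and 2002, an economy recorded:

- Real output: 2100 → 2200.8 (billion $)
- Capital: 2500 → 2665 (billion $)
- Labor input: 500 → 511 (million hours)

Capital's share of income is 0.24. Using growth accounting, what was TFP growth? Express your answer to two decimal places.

TFP grew 1.54%.

Real output growth = (2200.8 − 2100) / 2100 = 4.8%.
Capital growth = (2665 − 2500) / 2500 = 6.6%.
Labor input growth = (511 − 500) / 500 = 2.2%.
Labor's share = 1 − 0.24 = 0.76.
Capital: 0.24 × 6.6 = 1.584 pp.
Labor input: 0.76 × 2.2 = 1.672 pp.
TFP growth = 4.8 − 3.256 = 1.544%.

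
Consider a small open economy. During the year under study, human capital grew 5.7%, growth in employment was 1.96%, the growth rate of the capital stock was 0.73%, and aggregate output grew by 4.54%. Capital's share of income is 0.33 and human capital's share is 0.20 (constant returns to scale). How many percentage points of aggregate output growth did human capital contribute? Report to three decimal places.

Contribution = share × growth = 0.2 × 5.7 = 1.14 pp.

1.140 pp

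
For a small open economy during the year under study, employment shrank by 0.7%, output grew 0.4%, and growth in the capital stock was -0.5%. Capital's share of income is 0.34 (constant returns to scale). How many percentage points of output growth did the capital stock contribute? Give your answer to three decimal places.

Contribution = share × growth = 0.34 × (-0.5) = -0.17 pp.

-0.170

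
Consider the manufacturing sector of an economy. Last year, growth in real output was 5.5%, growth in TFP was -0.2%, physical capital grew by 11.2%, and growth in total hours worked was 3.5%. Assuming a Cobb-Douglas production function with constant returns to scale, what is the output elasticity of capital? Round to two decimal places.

α = 0.29

gY = gA + α·gK + (1−α)·gL, so gY − gA − gL = α(gK − gL).
5.5 + 0.2 − 3.5 = α × (11.2 − 3.5).
2.2 = 7.7 α, so α = 0.2857.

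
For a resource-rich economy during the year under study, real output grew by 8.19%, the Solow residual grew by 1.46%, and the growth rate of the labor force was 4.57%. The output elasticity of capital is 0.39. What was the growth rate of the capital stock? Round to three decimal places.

Labor's share = 1 − 0.39 = 0.61.
gY = gA + 0.61×4.57 + 0.39×g.
0.39×g = 8.19 − 1.46 − 2.7877 = 3.9423.
g = 3.9423 / 0.39 = 10.10846%.

The capital stock growth was 10.108%.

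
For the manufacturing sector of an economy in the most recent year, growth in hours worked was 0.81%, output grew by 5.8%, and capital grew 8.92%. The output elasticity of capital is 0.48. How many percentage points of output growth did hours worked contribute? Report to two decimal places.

0.42 percentage points

Labor's share = 1 − 0.48 = 0.52.
Contribution = share × growth = 0.52 × 0.81 = 0.4212 pp.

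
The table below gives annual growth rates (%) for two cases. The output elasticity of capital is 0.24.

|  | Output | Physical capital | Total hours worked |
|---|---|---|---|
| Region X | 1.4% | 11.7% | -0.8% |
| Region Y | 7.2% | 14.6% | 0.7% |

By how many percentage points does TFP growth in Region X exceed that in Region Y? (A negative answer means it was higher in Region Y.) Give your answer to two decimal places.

-3.96 percentage points

Labor's share = 1 − 0.24 = 0.76.
Region X: TFP = 1.4 − 2.808 + 0.608 = -0.8%.
Region Y: TFP = 7.2 − 3.504 − 0.532 = 3.164%.
Difference = -0.8 − (3.164) = -3.964 pp.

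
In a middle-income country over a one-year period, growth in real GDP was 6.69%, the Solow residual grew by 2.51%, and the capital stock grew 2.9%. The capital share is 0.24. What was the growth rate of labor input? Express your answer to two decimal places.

Labor input growth was 4.58%.

Labor's share = 1 − 0.24 = 0.76.
gY = gA + 0.24×2.9 + 0.76×g.
0.76×g = 6.69 − 2.51 − 0.696 = 3.484.
g = 3.484 / 0.76 = 4.5842%.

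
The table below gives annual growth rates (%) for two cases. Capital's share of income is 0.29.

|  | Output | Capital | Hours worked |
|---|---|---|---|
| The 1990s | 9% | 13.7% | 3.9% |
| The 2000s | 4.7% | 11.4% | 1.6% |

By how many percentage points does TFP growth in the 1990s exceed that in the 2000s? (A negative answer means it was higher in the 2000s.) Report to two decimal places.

Labor's share = 1 − 0.29 = 0.71.
The 1990s: TFP = 9 − 3.973 − 2.769 = 2.258%.
The 2000s: TFP = 4.7 − 3.306 − 1.136 = 0.258%.
Difference = 2.258 − (0.258) = 2 pp.

2.00 percentage points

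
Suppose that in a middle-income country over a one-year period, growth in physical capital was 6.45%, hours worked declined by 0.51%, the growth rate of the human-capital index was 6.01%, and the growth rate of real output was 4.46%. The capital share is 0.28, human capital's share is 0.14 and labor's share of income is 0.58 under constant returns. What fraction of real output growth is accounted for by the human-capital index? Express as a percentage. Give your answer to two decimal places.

The human-capital index contributed 0.14 × 6.01 = 0.8414 pp.
Share of growth = 0.8414 / 4.46 × 100 = 18.8655%.

18.87%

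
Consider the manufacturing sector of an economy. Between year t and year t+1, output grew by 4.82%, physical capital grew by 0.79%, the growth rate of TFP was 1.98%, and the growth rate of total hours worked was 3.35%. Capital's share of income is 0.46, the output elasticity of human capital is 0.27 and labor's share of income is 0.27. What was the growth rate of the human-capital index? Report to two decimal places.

5.82%

Labor's share = 1 − 0.46 − 0.27 = 0.27.
gY = gA + 0.46×0.79 + 0.27×3.35 + 0.27×g.
0.27×g = 4.82 − 1.98 − 1.2679 = 1.5721.
g = 1.5721 / 0.27 = 5.8226%.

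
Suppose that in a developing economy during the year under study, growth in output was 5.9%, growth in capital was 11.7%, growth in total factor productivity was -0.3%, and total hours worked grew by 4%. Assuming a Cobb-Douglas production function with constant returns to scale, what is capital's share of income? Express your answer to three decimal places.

gY = gA + α·gK + (1−α)·gL, so gY − gA − gL = α(gK − gL).
5.9 + 0.3 − 4 = α × (11.7 − 4).
2.2 = 7.7 α, so α = 0.28571.

0.286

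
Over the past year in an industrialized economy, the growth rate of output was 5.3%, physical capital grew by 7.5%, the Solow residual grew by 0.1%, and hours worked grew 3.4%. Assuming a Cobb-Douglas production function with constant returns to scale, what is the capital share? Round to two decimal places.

gY = gA + α·gK + (1−α)·gL, so gY − gA − gL = α(gK − gL).
5.3 − 0.1 − 3.4 = α × (7.5 − 3.4).
1.8 = 4.1 α, so α = 0.439.

0.44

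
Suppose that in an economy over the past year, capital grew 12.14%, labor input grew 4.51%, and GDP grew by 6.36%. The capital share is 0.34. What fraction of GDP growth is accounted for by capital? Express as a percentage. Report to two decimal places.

64.90%

Capital contributed 0.34 × 12.14 = 4.1276 pp.
Share of growth = 4.1276 / 6.36 × 100 = 64.8994%.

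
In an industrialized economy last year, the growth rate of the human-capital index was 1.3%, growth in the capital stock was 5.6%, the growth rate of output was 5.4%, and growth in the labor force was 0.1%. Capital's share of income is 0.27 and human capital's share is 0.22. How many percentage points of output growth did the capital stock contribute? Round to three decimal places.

1.512

Contribution = share × growth = 0.27 × 5.6 = 1.512 pp.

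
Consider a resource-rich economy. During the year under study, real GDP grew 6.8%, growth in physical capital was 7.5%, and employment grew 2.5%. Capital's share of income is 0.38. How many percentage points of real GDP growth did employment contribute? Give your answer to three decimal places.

Labor's share = 1 − 0.38 = 0.62.
Contribution = share × growth = 0.62 × 2.5 = 1.55 pp.

1.550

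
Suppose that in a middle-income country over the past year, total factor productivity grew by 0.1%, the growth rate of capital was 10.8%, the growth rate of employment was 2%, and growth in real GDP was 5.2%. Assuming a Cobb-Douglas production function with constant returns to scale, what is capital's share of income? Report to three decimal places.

α = 0.352

gY = gA + α·gK + (1−α)·gL, so gY − gA − gL = α(gK − gL).
5.2 − 0.1 − 2 = α × (10.8 − 2).
3.1 = 8.8 α, so α = 0.35227.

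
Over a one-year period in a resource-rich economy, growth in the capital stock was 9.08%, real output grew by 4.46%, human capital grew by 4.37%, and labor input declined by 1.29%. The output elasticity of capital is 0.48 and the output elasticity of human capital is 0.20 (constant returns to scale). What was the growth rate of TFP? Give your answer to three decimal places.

-0.360%

Labor's share = 1 − 0.48 − 0.2 = 0.32.
The capital stock: 0.48 × 9.08 = 4.3584 pp.
Human capital: 0.2 × 4.37 = 0.874 pp.
Labor input: 0.32 × (-1.29) = -0.4128 pp.
TFP growth = 4.46 − 4.8196 = -0.3596%.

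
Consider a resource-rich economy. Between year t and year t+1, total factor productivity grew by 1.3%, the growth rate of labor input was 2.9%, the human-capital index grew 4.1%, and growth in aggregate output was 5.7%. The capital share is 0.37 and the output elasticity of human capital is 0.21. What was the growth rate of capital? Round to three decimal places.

Capital growth was 6.273%.

Labor's share = 1 − 0.37 − 0.21 = 0.42.
gY = gA + 0.21×4.1 + 0.42×2.9 + 0.37×g.
0.37×g = 5.7 − 1.3 − 2.079 = 2.321.
g = 2.321 / 0.37 = 6.27297%.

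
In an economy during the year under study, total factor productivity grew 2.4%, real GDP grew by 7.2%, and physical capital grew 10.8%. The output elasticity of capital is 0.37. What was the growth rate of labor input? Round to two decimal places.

Labor input growth was 1.28%.

Labor's share = 1 − 0.37 = 0.63.
gY = gA + 0.37×10.8 + 0.63×g.
0.63×g = 7.2 − 2.4 − 3.996 = 0.804.
g = 0.804 / 0.63 = 1.2762%.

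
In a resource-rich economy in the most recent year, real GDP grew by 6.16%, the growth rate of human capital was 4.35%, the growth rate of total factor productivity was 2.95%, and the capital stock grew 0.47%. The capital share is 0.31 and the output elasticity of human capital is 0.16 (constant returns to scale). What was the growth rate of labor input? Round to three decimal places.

Labor's share = 1 − 0.31 − 0.16 = 0.53.
gY = gA + 0.31×0.47 + 0.16×4.35 + 0.53×g.
0.53×g = 6.16 − 2.95 − 0.8417 = 2.3683.
g = 2.3683 / 0.53 = 4.46849%.

4.468%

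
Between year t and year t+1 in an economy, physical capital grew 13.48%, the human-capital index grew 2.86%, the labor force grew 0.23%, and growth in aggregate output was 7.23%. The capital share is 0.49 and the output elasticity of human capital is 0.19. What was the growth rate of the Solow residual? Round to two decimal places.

0.01%

Labor's share = 1 − 0.49 − 0.19 = 0.32.
Physical capital: 0.49 × 13.48 = 6.6052 pp.
The human-capital index: 0.19 × 2.86 = 0.5434 pp.
The labor force: 0.32 × 0.23 = 0.0736 pp.
TFP growth = 7.23 − 7.2222 = 0.0078%.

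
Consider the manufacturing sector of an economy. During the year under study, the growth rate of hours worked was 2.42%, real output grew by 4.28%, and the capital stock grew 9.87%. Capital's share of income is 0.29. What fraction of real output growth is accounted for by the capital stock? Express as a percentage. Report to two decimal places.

The capital stock contributed 0.29 × 9.87 = 2.8623 pp.
Share of growth = 2.8623 / 4.28 × 100 = 66.8762%.

The capital stock accounted for 66.88% of growth.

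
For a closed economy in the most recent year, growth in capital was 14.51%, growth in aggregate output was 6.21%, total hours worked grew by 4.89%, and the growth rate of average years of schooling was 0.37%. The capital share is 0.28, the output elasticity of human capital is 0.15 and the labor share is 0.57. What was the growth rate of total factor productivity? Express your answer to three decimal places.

-0.696%

Labor's share = 1 − 0.28 − 0.15 = 0.57.
Capital: 0.28 × 14.51 = 4.0628 pp.
Average years of schooling: 0.15 × 0.37 = 0.0555 pp.
Total hours worked: 0.57 × 4.89 = 2.7873 pp.
TFP growth = 6.21 − 6.9056 = -0.6956%.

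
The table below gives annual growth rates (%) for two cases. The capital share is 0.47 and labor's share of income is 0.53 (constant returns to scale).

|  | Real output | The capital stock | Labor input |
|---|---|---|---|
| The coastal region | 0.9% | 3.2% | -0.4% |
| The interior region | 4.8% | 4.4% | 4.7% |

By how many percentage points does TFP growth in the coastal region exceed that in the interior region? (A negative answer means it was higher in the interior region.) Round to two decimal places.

Labor's share = 1 − 0.47 = 0.53.
The coastal region: TFP = 0.9 − 1.504 + 0.212 = -0.392%.
The interior region: TFP = 4.8 − 2.068 − 2.491 = 0.241%.
Difference = -0.392 − (0.241) = -0.633 pp.

-0.63 percentage points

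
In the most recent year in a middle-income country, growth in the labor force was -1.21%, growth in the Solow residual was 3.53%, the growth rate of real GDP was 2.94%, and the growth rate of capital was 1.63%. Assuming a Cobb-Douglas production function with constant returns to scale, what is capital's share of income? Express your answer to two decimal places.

α = 0.22

gY = gA + α·gK + (1−α)·gL, so gY − gA − gL = α(gK − gL).
2.94 − 3.53 + 1.21 = α × (1.63 − (-1.21)).
0.62 = 2.84 α, so α = 0.2183.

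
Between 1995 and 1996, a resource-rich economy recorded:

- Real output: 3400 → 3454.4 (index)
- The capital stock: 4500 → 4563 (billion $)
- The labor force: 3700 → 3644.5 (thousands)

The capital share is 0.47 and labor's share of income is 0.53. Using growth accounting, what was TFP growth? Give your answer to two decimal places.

TFP grew 1.74%.

Real output growth = (3454.4 − 3400) / 3400 = 1.6%.
The capital stock growth = (4563 − 4500) / 4500 = 1.4%.
The labor force growth = (3644.5 − 3700) / 3700 = -1.5%.
Labor's share = 1 − 0.47 = 0.53.
The capital stock: 0.47 × 1.4 = 0.658 pp.
The labor force: 0.53 × (-1.5) = -0.795 pp.
TFP growth = 1.6 + 0.137 = 1.737%.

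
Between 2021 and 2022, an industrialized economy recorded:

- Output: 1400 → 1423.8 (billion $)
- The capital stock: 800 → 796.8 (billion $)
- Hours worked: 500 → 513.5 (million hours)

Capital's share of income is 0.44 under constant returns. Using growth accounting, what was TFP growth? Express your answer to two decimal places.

Output growth = (1423.8 − 1400) / 1400 = 1.7%.
The capital stock growth = (796.8 − 800) / 800 = -0.4%.
Hours worked growth = (513.5 − 500) / 500 = 2.7%.
Labor's share = 1 − 0.44 = 0.56.
The capital stock: 0.44 × (-0.4) = -0.176 pp.
Hours worked: 0.56 × 2.7 = 1.512 pp.
TFP growth = 1.7 − 1.336 = 0.364%.

TFP growth was 0.36%.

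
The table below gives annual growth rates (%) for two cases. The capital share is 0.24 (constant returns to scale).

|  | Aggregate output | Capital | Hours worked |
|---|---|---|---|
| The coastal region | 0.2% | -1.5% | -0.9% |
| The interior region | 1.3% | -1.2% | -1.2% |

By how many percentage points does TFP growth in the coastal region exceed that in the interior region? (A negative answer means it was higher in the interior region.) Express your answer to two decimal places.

-1.26 percentage points

Labor's share = 1 − 0.24 = 0.76.
The coastal region: TFP = 0.2 + 0.36 + 0.684 = 1.244%.
The interior region: TFP = 1.3 + 0.288 + 0.912 = 2.5%.
Difference = 1.244 − (2.5) = -1.256 pp.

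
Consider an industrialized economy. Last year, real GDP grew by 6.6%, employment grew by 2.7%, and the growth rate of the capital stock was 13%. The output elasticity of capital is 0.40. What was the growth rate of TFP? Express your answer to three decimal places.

-0.220%

Labor's share = 1 − 0.4 = 0.6.
The capital stock: 0.4 × 13 = 5.2 pp.
Employment: 0.6 × 2.7 = 1.62 pp.
TFP growth = 6.6 − 6.82 = -0.22%.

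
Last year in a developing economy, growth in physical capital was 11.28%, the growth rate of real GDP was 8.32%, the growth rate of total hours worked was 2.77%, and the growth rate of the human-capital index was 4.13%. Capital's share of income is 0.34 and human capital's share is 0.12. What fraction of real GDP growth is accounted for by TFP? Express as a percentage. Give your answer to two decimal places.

Labor's share = 1 − 0.34 − 0.12 = 0.54.
Physical capital: 0.34 × 11.28 = 3.8352 pp.
The human-capital index: 0.12 × 4.13 = 0.4956 pp.
Total hours worked: 0.54 × 2.77 = 1.4958 pp.
TFP growth = 8.32 − 5.8266 = 2.4934%.
TFP share of growth = 2.4934 / 8.32 × 100 = 29.9688%.

TFP accounted for 29.97% of growth.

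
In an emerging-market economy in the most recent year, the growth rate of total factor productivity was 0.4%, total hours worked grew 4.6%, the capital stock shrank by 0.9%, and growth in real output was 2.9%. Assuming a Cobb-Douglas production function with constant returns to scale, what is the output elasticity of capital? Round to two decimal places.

The output elasticity of capital is 0.38.

gY = gA + α·gK + (1−α)·gL, so gY − gA − gL = α(gK − gL).
2.9 − 0.4 − 4.6 = α × (-0.9 − 4.6).
-2.1 = -5.5 α, so α = 0.3818.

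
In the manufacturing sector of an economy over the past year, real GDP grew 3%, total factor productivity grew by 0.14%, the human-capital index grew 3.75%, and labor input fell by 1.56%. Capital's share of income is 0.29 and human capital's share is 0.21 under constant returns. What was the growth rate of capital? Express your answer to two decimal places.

Labor's share = 1 − 0.29 − 0.21 = 0.5.
gY = gA + 0.21×3.75 + 0.5×(-1.56) + 0.29×g.
0.29×g = 3 − 0.14 − 0.0075 = 2.8525.
g = 2.8525 / 0.29 = 9.8362%.

9.84%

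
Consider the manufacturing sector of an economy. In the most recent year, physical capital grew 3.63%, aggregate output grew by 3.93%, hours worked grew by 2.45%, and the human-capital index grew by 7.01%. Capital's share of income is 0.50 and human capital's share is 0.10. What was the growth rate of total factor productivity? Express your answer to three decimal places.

Labor's share = 1 − 0.5 − 0.1 = 0.4.
Physical capital: 0.5 × 3.63 = 1.815 pp.
The human-capital index: 0.1 × 7.01 = 0.701 pp.
Hours worked: 0.4 × 2.45 = 0.98 pp.
TFP growth = 3.93 − 3.496 = 0.434%.

0.434%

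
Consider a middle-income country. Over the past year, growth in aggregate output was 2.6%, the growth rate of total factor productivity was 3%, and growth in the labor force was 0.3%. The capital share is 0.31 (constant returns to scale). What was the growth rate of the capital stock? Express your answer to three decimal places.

-1.958%

Labor's share = 1 − 0.31 = 0.69.
gY = gA + 0.69×0.3 + 0.31×g.
0.31×g = 2.6 − 3 − 0.207 = -0.607.
g = -0.607 / 0.31 = -1.95806%.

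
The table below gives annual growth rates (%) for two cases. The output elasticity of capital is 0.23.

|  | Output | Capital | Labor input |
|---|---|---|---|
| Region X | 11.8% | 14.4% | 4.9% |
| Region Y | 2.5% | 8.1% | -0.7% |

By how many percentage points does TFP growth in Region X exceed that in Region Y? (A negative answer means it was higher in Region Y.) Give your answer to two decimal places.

3.54 percentage points

Labor's share = 1 − 0.23 = 0.77.
Region X: TFP = 11.8 − 3.312 − 3.773 = 4.715%.
Region Y: TFP = 2.5 − 1.863 + 0.539 = 1.176%.
Difference = 4.715 − (1.176) = 3.539 pp.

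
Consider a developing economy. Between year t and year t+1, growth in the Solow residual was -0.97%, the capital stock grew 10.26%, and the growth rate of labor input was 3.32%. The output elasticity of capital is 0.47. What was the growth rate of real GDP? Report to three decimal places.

Labor's share = 1 − 0.47 = 0.53.
The capital stock: 0.47 × 10.26 = 4.8222 pp.
Labor input: 0.53 × 3.32 = 1.7596 pp.
Output growth = -0.97 + 6.5818 = 5.6118%.

5.612%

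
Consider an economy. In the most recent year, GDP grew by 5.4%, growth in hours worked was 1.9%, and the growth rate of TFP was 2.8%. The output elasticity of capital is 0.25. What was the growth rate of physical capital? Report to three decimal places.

Physical capital growth was 4.700%.

Labor's share = 1 − 0.25 = 0.75.
gY = gA + 0.75×1.9 + 0.25×g.
0.25×g = 5.4 − 2.8 − 1.425 = 1.175.
g = 1.175 / 0.25 = 4.7%.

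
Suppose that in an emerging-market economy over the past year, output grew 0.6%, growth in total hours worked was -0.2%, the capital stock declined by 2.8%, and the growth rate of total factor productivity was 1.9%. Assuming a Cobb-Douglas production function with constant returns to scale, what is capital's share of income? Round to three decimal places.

gY = gA + α·gK + (1−α)·gL, so gY − gA − gL = α(gK − gL).
0.6 − 1.9 + 0.2 = α × (-2.8 − (-0.2)).
-1.1 = -2.6 α, so α = 0.42308.

0.423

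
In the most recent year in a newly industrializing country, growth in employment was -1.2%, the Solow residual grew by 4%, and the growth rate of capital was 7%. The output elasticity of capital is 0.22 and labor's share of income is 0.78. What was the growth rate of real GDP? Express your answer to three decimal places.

4.604%

Labor's share = 1 − 0.22 = 0.78.
Capital: 0.22 × 7 = 1.54 pp.
Employment: 0.78 × (-1.2) = -0.936 pp.
Output growth = 4 + 0.604 = 4.604%.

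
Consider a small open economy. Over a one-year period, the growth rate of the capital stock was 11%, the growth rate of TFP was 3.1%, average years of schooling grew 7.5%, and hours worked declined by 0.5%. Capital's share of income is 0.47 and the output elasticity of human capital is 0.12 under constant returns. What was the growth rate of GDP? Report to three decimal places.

8.965%

Labor's share = 1 − 0.47 − 0.12 = 0.41.
The capital stock: 0.47 × 11 = 5.17 pp.
Average years of schooling: 0.12 × 7.5 = 0.9 pp.
Hours worked: 0.41 × (-0.5) = -0.205 pp.
Output growth = 3.1 + 5.865 = 8.965%.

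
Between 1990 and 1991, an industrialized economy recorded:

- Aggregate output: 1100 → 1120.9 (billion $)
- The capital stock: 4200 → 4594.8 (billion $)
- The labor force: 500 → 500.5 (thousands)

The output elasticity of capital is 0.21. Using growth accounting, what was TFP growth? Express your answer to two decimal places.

Aggregate output growth = (1120.9 − 1100) / 1100 = 1.9%.
The capital stock growth = (4594.8 − 4200) / 4200 = 9.4%.
The labor force growth = (500.5 − 500) / 500 = 0.1%.
Labor's share = 1 − 0.21 = 0.79.
The capital stock: 0.21 × 9.4 = 1.974 pp.
The labor force: 0.79 × 0.1 = 0.079 pp.
TFP growth = 1.9 − 2.053 = -0.153%.

-0.15%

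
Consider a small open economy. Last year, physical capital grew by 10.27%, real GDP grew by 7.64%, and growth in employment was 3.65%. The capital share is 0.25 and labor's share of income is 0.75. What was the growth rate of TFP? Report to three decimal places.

2.335%

Labor's share = 1 − 0.25 = 0.75.
Physical capital: 0.25 × 10.27 = 2.5675 pp.
Employment: 0.75 × 3.65 = 2.7375 pp.
TFP growth = 7.64 − 5.305 = 2.335%.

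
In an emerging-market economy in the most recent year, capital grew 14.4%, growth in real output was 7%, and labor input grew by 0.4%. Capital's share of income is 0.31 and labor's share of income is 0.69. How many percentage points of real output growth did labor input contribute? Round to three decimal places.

Labor's share = 1 − 0.31 = 0.69.
Contribution = share × growth = 0.69 × 0.4 = 0.276 pp.

0.276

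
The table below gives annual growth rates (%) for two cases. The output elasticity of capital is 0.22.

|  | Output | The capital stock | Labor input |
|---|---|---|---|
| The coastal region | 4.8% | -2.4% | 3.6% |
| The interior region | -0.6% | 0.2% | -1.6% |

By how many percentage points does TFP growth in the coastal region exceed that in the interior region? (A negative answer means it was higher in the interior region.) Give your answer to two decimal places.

1.92 percentage points

Labor's share = 1 − 0.22 = 0.78.
The coastal region: TFP = 4.8 + 0.528 − 2.808 = 2.52%.
The interior region: TFP = -0.6 − 0.044 + 1.248 = 0.604%.
Difference = 2.52 − (0.604) = 1.916 pp.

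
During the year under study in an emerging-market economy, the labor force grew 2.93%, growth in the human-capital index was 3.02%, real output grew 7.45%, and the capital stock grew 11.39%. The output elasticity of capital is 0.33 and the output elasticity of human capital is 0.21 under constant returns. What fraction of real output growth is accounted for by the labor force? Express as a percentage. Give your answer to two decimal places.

Labor's share = 1 − 0.33 − 0.21 = 0.46.
The labor force contributed 0.46 × 2.93 = 1.3478 pp.
Share of growth = 1.3478 / 7.45 × 100 = 18.0913%.

18.09%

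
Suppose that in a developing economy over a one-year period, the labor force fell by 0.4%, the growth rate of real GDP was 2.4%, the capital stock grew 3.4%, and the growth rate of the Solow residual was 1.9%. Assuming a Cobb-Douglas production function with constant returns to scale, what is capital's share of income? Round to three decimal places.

α = 0.237

gY = gA + α·gK + (1−α)·gL, so gY − gA − gL = α(gK − gL).
2.4 − 1.9 + 0.4 = α × (3.4 − (-0.4)).
0.9 = 3.8 α, so α = 0.23684.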